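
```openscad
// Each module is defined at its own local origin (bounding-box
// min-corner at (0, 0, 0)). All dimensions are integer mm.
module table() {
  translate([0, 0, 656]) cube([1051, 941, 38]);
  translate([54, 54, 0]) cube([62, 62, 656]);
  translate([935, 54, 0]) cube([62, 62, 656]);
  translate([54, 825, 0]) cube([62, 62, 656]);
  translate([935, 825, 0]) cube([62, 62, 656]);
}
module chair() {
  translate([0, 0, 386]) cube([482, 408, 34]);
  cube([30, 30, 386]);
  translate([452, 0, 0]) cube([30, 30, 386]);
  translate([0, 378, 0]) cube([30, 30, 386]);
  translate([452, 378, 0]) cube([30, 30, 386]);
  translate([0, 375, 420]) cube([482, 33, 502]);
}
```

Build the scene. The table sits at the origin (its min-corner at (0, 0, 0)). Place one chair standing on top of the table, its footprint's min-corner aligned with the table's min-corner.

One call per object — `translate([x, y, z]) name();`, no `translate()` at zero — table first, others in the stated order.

table();
translate([0, 0, 694]) chair();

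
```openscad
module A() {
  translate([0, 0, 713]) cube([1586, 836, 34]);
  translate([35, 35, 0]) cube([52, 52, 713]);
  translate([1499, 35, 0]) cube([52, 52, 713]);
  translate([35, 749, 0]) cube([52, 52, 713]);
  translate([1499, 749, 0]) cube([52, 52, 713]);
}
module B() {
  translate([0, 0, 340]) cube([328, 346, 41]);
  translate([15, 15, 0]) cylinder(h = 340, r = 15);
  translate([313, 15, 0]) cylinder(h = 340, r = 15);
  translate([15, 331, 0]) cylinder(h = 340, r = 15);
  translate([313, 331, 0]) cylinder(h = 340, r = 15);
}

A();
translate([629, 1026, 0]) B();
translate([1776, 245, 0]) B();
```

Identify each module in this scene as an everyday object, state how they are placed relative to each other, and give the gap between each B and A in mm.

A is a table. B is a stool. Two stools sit around the table at the +y, +x sides. The gap between each stool and the table is 190 mm.

Each stool's nearest face is 190 mm from the table's bounding box.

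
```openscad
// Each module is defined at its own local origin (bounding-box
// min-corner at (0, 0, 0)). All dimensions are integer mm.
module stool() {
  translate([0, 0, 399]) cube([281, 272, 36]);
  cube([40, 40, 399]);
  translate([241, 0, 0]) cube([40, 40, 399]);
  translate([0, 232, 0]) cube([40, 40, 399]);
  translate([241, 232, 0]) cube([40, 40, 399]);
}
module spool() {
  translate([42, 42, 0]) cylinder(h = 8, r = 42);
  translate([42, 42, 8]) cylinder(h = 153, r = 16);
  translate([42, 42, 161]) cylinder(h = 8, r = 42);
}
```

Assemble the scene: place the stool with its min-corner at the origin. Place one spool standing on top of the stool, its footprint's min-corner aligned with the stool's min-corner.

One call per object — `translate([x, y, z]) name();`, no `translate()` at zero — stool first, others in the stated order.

stool();
translate([0, 0, 435]) spool();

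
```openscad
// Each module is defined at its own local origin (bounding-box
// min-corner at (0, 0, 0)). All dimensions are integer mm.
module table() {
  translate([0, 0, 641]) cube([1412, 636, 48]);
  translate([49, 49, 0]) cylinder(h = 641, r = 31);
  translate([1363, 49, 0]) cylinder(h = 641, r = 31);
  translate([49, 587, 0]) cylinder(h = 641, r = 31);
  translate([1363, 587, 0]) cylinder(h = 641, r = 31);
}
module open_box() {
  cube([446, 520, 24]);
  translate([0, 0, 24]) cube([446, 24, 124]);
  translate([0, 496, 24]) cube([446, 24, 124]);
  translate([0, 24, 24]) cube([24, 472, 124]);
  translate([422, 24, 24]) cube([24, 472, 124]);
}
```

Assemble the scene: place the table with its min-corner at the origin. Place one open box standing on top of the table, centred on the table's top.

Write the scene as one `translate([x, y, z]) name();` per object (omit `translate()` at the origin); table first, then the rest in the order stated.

table();
translate([483, 58, 689]) open_box();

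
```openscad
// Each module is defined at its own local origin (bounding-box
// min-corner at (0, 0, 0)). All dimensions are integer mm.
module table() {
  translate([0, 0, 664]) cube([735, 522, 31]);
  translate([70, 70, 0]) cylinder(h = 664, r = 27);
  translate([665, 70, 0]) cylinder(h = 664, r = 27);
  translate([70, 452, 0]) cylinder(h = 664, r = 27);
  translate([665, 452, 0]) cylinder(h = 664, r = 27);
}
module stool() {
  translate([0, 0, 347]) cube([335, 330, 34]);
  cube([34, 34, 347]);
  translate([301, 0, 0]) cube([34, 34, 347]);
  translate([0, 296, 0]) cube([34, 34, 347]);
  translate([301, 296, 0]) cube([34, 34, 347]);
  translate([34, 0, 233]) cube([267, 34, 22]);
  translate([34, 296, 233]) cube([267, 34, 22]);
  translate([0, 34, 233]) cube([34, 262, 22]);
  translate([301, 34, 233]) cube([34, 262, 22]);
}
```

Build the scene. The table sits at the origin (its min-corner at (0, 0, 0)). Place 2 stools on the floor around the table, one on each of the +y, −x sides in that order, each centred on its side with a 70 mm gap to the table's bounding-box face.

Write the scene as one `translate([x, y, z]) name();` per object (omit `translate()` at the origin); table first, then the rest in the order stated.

table();
translate([200, 592, 0]) stool();
translate([-405, 96, 0]) stool();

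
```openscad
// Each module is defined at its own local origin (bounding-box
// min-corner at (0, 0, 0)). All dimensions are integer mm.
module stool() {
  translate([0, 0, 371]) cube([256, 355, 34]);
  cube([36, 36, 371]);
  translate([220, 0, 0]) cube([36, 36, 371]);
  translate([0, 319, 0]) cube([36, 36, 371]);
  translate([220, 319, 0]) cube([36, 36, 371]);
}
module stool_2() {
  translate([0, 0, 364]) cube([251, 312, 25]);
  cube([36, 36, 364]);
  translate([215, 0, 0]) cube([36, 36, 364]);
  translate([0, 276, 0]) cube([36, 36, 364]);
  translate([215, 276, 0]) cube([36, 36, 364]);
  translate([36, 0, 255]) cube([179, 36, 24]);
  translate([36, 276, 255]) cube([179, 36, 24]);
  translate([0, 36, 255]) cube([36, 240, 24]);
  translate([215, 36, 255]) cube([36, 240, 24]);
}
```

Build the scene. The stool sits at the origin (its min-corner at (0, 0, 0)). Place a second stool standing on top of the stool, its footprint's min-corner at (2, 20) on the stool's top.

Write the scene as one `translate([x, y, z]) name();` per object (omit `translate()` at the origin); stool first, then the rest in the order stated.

stool();
translate([2, 20, 405]) stool_2();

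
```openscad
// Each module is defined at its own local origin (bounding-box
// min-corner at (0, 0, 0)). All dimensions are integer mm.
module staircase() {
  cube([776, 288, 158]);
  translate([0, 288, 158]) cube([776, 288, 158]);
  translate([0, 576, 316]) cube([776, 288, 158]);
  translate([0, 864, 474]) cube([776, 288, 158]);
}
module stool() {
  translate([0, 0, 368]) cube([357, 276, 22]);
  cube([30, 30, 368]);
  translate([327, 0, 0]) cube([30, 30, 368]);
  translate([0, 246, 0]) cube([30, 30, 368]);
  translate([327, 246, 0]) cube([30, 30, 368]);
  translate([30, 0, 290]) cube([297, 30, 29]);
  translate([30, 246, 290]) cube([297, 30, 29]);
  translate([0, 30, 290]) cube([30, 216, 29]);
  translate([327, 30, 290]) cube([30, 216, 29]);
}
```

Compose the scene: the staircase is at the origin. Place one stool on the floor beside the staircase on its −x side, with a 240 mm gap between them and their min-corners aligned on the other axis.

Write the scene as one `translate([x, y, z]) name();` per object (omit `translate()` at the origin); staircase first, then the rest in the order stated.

staircase();
translate([-597, 0, 0]) stool();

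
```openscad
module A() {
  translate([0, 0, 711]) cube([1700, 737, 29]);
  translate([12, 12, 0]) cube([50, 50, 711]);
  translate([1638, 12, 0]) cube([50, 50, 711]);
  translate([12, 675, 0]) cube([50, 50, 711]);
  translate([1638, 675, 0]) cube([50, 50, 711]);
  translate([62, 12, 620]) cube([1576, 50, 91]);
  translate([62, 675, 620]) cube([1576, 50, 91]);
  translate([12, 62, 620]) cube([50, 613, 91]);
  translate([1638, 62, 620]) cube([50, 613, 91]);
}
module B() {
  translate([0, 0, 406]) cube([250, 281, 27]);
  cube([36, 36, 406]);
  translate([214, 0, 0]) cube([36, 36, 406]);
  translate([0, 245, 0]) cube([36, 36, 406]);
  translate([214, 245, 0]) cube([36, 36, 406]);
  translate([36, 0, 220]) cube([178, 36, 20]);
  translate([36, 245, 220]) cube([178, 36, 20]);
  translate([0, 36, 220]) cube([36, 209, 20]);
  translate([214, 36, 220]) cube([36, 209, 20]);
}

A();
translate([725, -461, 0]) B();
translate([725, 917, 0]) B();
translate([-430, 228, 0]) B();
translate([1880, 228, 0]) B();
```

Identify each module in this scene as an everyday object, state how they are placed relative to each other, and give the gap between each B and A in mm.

Each stool's nearest face is 180 mm from the table's bounding box.

A is a table. B is a stool. Four stools sit around the table at the −y, +y, −x, +x sides. The gap between each stool and the table is 180 mm.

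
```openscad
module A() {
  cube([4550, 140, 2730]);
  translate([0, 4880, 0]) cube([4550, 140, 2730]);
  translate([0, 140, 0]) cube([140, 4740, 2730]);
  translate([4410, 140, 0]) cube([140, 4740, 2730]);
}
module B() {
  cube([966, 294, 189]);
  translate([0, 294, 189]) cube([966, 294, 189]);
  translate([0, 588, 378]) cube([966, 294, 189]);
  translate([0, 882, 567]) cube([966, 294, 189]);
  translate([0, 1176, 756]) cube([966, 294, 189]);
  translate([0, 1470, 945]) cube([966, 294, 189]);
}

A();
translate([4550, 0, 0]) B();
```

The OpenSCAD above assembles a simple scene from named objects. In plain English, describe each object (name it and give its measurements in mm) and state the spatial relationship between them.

A is the wall frame of a small rectangular building: four walls, each 2730 mm tall and 140 mm thick, enclosing a footprint 4550 mm (x) by 5020 mm (y) outside-to-outside, with no floor or roof. The front and back walls (the −y and +y sides) span the full width; the two side walls fit between them.

B is a straight staircase of 6 solid steps. Each step is 966 mm wide (x), 294 mm deep (y, the going) and 189 mm tall (the rise). The first step rests on the floor; each subsequent step sits one going further in +y and one rise higher in +z, directly behind and above the previous step with no overlap.

The staircase is against the house frame's +x side, with their −y faces flush.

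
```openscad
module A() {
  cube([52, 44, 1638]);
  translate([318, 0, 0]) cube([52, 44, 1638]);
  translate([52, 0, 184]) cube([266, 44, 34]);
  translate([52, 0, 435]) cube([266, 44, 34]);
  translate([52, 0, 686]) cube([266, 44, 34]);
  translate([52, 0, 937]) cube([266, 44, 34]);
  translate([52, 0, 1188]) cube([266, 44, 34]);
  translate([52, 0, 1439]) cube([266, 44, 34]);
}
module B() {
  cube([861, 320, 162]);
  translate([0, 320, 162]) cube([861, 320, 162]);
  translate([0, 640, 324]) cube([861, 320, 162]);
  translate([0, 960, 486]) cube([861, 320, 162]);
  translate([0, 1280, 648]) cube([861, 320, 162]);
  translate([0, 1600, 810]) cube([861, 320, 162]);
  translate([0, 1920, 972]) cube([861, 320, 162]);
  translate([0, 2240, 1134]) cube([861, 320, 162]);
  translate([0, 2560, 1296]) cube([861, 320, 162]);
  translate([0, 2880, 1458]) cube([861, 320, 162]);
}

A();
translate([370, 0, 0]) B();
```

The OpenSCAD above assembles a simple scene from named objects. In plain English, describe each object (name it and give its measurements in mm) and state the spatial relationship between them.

A is a straight ladder. Two 52×44 mm vertical rails, 1638 mm tall, stand 370 mm apart (outside-to-outside) with their front faces coplanar on the −y side. 6 rungs, each 44 mm deep and 34 mm tall, span between the inner faces of the rails, front faces flush with the rails. The lowest rung's underside is at z = 184 mm and rungs are spaced 251 mm apart (underside to underside).

B is a run of 10 identical solid stair steps. Each tread is 861×320 mm and each step block is 162 mm high. Step 1 rests on the floor; step k is offset from step 1 by (k−1)×320 mm in y and (k−1)×162 mm in z.

The staircase is against the ladder's +x side, with their −y faces flush.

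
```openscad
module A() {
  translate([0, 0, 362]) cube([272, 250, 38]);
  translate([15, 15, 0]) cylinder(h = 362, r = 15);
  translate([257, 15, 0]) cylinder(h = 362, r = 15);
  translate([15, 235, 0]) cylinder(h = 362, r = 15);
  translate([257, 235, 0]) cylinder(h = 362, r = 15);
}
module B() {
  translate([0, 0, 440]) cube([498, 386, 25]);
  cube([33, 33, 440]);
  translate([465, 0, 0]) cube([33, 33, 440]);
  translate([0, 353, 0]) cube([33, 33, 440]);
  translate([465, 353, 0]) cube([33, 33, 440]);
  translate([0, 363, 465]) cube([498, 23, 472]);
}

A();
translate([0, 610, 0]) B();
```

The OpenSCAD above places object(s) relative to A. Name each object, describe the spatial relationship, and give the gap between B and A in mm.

The chair's nearest face is 360 mm from the stool's +y face.

A is a stool. B is a chair. The chair is on the floor beside the stool on its +y side. The gap between the chair and the stool is 360 mm.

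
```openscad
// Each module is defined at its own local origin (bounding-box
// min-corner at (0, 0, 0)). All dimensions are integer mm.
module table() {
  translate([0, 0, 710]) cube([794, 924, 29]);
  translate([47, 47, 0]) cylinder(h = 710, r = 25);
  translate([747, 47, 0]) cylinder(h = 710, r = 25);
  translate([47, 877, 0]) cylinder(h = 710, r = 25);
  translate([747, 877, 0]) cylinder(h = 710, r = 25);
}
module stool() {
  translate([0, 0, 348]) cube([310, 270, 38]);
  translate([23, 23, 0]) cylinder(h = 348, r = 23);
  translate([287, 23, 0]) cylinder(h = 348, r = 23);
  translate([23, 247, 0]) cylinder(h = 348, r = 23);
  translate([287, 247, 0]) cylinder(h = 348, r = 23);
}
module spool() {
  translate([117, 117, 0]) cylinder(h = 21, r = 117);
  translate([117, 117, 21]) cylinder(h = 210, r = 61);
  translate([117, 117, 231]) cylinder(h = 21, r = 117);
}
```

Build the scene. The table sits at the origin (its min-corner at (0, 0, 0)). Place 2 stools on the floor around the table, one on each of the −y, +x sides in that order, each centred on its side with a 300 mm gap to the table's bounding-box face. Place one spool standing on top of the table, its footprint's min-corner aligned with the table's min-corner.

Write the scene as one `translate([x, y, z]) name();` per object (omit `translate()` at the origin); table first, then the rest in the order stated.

table();
translate([242, -570, 0]) stool();
translate([1094, 327, 0]) stool();
translate([0, 0, 739]) spool();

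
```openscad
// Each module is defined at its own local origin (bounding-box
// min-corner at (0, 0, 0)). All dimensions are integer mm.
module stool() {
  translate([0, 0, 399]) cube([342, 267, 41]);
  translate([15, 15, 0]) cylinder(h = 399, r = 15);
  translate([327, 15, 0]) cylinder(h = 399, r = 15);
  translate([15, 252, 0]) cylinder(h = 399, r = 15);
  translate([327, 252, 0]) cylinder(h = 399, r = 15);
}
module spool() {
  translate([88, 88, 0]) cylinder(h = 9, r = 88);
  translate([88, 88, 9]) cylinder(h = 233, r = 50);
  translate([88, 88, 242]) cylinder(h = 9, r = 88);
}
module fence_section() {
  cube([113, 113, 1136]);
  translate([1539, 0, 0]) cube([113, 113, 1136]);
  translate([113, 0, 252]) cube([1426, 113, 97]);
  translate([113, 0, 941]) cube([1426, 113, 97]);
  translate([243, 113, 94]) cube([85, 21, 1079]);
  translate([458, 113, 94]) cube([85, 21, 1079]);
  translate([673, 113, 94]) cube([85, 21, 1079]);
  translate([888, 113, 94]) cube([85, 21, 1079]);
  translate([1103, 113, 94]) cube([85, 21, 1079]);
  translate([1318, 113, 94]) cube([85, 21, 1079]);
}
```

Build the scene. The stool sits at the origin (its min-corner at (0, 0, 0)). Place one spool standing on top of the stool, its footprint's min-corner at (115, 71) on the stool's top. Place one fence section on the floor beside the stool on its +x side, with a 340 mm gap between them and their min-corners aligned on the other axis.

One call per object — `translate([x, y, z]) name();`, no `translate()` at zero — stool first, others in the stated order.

stool();
translate([115, 71, 440]) spool();
translate([682, 0, 0]) fence_section();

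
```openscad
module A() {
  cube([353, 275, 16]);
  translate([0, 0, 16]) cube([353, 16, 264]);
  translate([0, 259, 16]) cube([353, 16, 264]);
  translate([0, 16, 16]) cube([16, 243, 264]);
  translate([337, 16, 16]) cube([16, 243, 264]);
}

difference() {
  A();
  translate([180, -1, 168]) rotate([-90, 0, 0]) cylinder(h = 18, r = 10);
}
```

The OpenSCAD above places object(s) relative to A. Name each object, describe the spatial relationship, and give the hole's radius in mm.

The subtracted cylinder has r = 10 mm.

A is an open box. The open box has a circular hole through its front wall. The hole's radius is 10 mm.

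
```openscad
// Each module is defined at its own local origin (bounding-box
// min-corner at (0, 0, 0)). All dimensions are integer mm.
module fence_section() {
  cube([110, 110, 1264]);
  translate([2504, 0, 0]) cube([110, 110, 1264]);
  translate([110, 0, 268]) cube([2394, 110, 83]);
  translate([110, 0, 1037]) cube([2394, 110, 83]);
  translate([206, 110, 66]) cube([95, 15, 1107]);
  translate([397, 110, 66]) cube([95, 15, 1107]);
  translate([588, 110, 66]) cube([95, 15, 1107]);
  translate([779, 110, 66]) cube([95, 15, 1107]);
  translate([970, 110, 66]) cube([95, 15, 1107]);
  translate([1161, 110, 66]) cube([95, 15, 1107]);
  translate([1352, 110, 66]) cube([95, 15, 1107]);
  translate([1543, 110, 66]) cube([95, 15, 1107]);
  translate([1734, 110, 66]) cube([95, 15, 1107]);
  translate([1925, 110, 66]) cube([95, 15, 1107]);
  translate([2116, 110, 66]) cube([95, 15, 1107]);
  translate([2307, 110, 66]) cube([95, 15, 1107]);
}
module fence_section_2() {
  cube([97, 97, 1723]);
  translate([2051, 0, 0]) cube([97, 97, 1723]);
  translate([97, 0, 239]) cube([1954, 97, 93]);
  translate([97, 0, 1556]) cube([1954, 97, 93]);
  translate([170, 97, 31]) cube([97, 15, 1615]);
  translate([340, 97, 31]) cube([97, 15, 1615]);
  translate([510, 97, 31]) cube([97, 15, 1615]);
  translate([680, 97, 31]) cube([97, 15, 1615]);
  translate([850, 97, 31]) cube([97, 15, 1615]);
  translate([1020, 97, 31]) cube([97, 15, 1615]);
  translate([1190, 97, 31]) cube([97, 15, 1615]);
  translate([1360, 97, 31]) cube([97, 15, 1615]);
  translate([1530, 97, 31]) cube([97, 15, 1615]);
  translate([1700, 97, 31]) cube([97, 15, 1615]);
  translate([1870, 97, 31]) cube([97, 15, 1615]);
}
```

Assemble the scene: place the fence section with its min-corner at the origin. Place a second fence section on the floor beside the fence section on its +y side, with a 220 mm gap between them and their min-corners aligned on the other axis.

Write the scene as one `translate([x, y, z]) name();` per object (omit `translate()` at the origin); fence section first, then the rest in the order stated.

fence_section();
translate([0, 345, 0]) fence_section_2();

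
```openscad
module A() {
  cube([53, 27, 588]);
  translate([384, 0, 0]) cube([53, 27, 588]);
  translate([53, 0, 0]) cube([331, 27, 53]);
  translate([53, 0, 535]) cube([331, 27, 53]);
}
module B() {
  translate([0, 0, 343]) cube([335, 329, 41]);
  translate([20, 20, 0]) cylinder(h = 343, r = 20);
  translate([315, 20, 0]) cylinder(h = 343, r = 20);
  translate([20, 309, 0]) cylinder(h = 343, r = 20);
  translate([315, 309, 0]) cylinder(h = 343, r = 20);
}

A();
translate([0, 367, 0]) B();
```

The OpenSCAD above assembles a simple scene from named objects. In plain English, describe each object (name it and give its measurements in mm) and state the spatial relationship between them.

A is a picture frame with a 331×482 mm rectangular opening (x by z) and a uniform 53 mm border on every side. Frame depth is 27 mm along y. It is built from two vertical stiles running the full outside height and two horizontal rails spanning the gap between the stiles.

B is a simple wooden stool: a rectangular seat 335 mm (x) by 329 mm (y), 41 mm thick, top face at z = 384 mm, on four round legs, each 40 mm in diameter. The legs rest on z = 0, each leg's axis is inset half a diameter from the nearest pair of seat edges (so the leg's bounding box is flush with the corner).

The stool is on the floor beside the picture frame on its +y side.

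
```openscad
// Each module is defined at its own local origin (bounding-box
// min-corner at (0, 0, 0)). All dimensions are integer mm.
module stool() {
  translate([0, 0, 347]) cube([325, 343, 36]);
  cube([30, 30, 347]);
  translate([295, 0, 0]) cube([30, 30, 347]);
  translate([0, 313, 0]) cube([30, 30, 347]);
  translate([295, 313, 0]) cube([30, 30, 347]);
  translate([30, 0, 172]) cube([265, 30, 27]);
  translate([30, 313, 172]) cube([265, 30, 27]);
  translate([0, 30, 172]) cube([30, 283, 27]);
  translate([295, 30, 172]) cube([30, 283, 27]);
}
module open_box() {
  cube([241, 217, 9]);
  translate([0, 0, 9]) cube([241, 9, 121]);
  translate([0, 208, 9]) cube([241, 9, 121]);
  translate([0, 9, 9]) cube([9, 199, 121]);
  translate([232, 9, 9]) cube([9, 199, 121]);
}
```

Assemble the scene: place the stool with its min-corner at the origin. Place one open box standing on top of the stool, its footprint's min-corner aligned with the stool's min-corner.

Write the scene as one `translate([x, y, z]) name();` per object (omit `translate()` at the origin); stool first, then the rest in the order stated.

stool();
translate([0, 0, 383]) open_box();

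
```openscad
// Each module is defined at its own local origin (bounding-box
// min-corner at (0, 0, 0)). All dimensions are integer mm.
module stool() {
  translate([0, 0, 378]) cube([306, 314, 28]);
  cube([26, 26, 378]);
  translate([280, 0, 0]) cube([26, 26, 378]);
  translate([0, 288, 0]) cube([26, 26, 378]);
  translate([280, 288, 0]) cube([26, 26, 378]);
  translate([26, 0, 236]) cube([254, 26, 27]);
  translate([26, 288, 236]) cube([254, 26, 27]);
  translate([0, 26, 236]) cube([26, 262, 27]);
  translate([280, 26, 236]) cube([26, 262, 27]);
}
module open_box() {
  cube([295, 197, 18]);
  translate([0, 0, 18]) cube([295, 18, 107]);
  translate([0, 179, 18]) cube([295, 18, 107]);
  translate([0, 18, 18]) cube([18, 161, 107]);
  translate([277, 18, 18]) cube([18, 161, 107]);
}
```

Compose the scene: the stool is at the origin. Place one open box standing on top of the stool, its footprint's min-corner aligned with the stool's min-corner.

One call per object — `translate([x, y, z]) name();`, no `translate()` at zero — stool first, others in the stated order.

stool();
translate([0, 0, 406]) open_box();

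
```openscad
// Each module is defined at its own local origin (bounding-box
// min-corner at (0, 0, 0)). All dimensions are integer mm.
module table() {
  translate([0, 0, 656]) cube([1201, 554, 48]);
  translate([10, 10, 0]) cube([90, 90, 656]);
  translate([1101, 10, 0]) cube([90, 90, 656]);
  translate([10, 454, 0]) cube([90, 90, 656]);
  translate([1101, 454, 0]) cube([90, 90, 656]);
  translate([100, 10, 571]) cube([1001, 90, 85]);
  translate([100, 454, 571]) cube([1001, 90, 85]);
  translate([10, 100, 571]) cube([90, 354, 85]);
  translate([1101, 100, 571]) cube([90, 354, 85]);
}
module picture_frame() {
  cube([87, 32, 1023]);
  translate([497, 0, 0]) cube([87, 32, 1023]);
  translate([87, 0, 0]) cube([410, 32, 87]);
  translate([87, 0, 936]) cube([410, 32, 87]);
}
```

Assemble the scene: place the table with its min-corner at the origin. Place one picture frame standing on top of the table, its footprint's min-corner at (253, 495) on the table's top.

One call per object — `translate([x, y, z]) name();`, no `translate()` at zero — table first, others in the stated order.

table();
translate([253, 495, 704]) picture_frame();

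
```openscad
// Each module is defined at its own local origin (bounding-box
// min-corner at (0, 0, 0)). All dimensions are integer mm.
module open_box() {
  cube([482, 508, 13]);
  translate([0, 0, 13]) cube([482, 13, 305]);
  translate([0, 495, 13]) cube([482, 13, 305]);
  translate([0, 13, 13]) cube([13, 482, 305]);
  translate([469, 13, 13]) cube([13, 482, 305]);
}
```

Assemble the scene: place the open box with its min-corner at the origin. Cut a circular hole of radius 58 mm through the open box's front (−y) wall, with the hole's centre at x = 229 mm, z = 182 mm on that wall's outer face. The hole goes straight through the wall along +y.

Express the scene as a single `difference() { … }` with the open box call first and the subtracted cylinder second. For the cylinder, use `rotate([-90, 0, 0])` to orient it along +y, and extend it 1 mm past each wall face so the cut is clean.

difference() {
  open_box();
  translate([229, -1, 182]) rotate([-90, 0, 0]) cylinder(h = 15, r = 58);
}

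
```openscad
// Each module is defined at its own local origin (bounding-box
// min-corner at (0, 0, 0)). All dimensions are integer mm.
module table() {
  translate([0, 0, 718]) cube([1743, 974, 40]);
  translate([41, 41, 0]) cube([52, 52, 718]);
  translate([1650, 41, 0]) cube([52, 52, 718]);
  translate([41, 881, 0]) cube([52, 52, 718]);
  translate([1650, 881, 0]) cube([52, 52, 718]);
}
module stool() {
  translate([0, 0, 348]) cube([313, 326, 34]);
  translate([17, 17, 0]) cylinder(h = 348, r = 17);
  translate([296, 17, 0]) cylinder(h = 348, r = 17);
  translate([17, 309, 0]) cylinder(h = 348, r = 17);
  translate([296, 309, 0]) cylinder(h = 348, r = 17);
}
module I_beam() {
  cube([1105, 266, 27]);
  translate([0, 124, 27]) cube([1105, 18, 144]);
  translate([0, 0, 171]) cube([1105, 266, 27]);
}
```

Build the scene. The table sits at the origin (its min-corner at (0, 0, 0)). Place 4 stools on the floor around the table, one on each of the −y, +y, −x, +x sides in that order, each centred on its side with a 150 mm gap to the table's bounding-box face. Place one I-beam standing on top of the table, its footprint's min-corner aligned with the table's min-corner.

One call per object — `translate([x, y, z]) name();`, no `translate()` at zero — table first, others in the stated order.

table();
translate([715, -476, 0]) stool();
translate([715, 1124, 0]) stool();
translate([-463, 324, 0]) stool();
translate([1893, 324, 0]) stool();
translate([0, 0, 758]) I_beam();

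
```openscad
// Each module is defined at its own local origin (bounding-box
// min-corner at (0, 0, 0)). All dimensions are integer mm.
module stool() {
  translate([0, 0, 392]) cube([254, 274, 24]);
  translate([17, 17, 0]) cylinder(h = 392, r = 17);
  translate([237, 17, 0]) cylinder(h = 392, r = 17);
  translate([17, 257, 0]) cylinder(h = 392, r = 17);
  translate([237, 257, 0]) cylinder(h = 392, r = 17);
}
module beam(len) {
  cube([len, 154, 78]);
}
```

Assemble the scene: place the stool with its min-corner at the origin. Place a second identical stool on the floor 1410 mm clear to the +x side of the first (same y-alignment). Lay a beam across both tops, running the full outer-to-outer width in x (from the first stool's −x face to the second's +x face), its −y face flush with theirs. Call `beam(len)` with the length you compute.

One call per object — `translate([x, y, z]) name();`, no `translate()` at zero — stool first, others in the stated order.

stool();
translate([1664, 0, 0]) stool();
translate([0, 0, 416]) beam(1918);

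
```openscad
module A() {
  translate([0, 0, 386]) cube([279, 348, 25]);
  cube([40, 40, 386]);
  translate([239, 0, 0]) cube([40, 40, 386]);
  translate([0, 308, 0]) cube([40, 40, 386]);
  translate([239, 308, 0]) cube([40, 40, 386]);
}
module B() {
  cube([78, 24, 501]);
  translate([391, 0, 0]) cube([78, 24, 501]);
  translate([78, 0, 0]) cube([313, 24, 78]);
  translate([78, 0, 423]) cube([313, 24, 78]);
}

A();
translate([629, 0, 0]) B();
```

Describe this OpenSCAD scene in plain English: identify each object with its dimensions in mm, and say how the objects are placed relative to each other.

A is a four-legged stool. The seat is a 279×348×25 mm slab whose top surface is at z = 411 mm; four square legs, each 40×40 mm in cross-section, run from the floor (z = 0) to the underside of the seat, each flush with a corner of the seat.

B is a rectangular picture frame lying in the x–z plane (depth along y). The opening is 313 mm wide (x) by 345 mm tall (z), surrounded by a border 78 mm wide on all four sides. The frame is 24 mm deep and is made of two full-height vertical stiles with two horizontal rails fitted between them.

The picture frame is on the floor beside the stool on its +x side.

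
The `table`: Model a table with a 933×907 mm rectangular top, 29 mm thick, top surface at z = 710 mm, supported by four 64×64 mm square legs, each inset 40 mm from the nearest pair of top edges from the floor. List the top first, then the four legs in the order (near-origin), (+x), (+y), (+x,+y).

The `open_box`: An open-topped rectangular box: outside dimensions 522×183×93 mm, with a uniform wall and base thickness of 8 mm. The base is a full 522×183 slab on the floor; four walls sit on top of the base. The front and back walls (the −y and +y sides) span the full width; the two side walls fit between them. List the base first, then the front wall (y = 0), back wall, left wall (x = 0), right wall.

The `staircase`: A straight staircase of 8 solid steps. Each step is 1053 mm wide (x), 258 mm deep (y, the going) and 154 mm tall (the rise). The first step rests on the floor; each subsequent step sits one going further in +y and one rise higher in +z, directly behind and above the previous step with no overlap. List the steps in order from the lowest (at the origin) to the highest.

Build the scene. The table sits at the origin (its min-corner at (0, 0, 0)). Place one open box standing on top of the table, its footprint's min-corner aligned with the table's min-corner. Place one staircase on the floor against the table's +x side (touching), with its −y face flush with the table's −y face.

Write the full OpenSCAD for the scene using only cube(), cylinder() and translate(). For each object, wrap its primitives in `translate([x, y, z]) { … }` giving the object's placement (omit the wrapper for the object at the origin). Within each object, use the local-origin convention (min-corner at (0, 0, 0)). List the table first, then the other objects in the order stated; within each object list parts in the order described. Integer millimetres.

translate([0, 0, 681]) cube([933, 907, 29]);
translate([40, 40, 0]) cube([64, 64, 681]);
translate([829, 40, 0]) cube([64, 64, 681]);
translate([40, 803, 0]) cube([64, 64, 681]);
translate([829, 803, 0]) cube([64, 64, 681]);
translate([0, 0, 710]) {
  cube([522, 183, 8]);
  translate([0, 0, 8]) cube([522, 8, 85]);
  translate([0, 175, 8]) cube([522, 8, 85]);
  translate([0, 8, 8]) cube([8, 167, 85]);
  translate([514, 8, 8]) cube([8, 167, 85]);
}
translate([933, 0, 0]) {
  cube([1053, 258, 154]);
  translate([0, 258, 154]) cube([1053, 258, 154]);
  translate([0, 516, 308]) cube([1053, 258, 154]);
  translate([0, 774, 462]) cube([1053, 258, 154]);
  translate([0, 1032, 616]) cube([1053, 258, 154]);
  translate([0, 1290, 770]) cube([1053, 258, 154]);
  translate([0, 1548, 924]) cube([1053, 258, 154]);
  translate([0, 1806, 1078]) cube([1053, 258, 154]);
}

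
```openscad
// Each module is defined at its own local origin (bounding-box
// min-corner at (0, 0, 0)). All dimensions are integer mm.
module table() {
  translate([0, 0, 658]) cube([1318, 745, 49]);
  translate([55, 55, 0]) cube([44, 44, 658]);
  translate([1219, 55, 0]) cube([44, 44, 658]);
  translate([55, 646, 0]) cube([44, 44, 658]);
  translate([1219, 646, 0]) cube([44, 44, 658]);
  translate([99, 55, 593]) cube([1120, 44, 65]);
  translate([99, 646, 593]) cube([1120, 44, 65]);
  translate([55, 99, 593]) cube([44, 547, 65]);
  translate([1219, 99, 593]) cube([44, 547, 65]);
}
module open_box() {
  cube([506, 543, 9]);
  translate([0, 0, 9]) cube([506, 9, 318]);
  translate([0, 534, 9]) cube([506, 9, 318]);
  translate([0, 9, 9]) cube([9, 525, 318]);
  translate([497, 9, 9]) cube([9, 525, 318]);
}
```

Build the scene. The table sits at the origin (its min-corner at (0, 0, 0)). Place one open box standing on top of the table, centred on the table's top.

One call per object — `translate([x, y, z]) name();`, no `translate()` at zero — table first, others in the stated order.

table();
translate([406, 101, 707]) open_box();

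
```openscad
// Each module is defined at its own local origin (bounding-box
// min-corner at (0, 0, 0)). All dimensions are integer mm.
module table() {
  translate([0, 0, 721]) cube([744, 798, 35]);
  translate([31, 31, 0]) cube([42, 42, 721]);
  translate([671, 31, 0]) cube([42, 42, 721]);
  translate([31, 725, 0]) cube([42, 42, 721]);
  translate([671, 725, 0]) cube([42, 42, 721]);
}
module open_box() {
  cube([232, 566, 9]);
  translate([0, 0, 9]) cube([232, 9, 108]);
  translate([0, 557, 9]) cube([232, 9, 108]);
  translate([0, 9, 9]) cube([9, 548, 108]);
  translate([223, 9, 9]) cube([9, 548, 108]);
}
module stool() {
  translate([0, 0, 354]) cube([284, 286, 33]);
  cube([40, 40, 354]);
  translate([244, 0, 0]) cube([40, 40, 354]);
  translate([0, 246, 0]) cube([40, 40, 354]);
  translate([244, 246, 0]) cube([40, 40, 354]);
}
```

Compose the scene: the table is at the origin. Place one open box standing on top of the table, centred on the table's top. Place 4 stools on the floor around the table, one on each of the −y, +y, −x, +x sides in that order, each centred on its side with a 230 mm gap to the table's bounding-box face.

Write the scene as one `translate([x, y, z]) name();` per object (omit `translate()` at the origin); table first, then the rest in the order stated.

table();
translate([256, 116, 756]) open_box();
translate([230, -516, 0]) stool();
translate([230, 1028, 0]) stool();
translate([-514, 256, 0]) stool();
translate([974, 256, 0]) stool();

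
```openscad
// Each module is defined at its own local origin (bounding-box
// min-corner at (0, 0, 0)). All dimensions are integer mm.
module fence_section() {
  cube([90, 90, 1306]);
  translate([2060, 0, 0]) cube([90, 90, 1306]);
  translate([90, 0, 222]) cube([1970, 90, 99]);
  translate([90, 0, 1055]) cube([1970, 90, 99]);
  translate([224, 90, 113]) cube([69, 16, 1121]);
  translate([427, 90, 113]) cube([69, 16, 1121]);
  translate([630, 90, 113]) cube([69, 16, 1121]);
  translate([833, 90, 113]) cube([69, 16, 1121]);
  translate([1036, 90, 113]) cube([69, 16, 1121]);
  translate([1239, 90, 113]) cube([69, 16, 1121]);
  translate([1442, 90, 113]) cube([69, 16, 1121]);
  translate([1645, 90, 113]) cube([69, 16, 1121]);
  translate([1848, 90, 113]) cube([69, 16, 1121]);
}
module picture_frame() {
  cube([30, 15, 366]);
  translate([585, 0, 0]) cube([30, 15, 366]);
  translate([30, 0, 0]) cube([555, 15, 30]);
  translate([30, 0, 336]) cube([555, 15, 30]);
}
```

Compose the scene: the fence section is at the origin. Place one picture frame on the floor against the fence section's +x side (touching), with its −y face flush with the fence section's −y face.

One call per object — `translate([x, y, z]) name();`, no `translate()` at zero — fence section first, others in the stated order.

fence_section();
translate([2150, 0, 0]) picture_frame();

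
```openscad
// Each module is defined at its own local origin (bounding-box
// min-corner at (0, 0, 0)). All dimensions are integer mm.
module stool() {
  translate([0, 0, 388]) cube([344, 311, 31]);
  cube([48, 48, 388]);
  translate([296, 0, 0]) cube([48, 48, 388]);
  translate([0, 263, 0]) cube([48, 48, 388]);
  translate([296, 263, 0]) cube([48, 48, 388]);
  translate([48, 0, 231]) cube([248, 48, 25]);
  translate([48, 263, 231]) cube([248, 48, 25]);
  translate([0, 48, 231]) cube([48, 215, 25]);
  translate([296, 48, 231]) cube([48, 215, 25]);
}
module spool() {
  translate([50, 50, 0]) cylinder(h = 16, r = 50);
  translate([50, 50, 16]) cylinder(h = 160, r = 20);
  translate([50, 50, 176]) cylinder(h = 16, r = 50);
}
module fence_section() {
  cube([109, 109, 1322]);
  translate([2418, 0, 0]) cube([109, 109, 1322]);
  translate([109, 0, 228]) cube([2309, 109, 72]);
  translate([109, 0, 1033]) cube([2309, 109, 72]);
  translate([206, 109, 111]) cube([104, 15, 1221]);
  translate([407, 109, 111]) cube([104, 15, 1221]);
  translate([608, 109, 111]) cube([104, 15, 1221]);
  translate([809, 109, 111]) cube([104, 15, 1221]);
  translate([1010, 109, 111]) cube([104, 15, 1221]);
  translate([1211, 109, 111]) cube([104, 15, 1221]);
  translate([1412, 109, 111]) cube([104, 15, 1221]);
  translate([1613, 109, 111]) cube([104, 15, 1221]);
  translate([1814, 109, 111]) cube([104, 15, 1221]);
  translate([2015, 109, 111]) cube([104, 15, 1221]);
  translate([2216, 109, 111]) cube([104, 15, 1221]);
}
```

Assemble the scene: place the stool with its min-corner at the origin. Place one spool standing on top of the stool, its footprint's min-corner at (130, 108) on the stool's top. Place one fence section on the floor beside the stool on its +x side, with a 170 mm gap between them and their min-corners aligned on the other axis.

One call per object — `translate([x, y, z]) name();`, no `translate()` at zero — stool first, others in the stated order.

stool();
translate([130, 108, 419]) spool();
translate([514, 0, 0]) fence_section();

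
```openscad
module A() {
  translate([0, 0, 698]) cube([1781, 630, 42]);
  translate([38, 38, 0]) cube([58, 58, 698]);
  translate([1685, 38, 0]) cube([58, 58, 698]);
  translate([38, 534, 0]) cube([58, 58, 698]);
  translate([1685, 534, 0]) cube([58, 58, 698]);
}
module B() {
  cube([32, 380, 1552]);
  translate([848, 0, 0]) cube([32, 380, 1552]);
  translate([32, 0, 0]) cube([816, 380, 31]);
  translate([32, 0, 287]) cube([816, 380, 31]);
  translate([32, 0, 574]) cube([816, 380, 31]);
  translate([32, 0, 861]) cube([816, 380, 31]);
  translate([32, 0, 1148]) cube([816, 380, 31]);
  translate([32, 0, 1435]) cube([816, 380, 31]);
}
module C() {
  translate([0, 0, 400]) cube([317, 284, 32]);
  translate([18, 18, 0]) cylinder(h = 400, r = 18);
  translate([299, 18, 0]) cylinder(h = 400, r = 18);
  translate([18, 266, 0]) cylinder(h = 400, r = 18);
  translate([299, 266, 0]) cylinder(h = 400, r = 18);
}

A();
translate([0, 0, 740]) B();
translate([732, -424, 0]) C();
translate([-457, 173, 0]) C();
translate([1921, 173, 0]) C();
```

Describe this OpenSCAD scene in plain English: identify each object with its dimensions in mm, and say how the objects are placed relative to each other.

A is a table with a 1781×630 mm rectangular top, 42 mm thick, top surface at z = 740 mm, supported by four 58×58 mm square legs, each inset 38 mm from the nearest pair of top edges, running from the floor.

B is an open bookshelf. Two side panels, each 32 mm thick, 380 mm deep and 1552 mm tall, stand 880 mm apart (outside-to-outside). Between them sit 6 shelves, each 31 mm thick and 380 mm deep, spanning the full gap between the sides. The bottom shelf rests on the floor (its underside at z = 0) and the clear gap between one shelf's top and the next shelf's underside is 256 mm.

C is a four-legged stool. The seat is 317×284 mm, 32 mm thick, top at z = 432 mm. It stands on four round legs, each 36 mm in diameter, from z = 0 to the seat underside, each leg's axis is inset half a diameter from the nearest pair of seat edges (so the leg's bounding box is flush with the corner).

The bookshelf is on top of the table. Three stools sit around the table at the −y, −x, +x sides.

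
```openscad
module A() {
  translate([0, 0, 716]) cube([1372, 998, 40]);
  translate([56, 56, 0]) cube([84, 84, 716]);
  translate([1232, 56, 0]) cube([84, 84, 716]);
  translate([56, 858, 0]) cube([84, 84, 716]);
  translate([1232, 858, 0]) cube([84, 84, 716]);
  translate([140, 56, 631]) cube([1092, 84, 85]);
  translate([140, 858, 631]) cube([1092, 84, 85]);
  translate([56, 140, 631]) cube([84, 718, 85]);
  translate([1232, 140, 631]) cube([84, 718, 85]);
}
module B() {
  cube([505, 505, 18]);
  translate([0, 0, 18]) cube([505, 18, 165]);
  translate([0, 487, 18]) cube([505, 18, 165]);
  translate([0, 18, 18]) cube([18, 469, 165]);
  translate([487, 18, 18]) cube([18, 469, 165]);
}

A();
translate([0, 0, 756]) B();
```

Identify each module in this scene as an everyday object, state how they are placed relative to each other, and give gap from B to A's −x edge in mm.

The open box's min-x is at 0; the table's min-x is 0; gap = 0 mm.

A is a table. B is an open box. The open box is on top of the table. The gap from the open box to the table's −x edge is 0 mm.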